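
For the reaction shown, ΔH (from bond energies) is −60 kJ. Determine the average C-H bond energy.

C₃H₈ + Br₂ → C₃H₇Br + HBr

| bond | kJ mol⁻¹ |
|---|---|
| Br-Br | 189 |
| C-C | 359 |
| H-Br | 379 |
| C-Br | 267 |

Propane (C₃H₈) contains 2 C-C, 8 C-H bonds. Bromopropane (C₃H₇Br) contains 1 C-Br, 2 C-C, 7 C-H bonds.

Let D be the C-H bond energy.
Σ(broken) = 1×189 + 2×359 + 8×D = 907 + 8D
Σ(formed) = 1×267 + 2×359 + 7×D + 1×379 = 1364 + 7D
ΔH = Σ(broken) − Σ(formed) = (907 + 8D) − (1364 + 7D) = −457 + D
Setting this equal to −60 kJ gives D = 397 kJ/mol.

D(C-H) ≈ 397 kJ/mol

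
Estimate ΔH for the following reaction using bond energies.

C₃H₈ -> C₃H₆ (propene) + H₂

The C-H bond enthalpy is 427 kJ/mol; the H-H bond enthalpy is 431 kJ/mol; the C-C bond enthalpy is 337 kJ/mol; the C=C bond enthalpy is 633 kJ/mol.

ΔH ≈ +127 kJ

Bonds broken (reactants):
  C-C: 2 × 337 = 674
  C-H: 8 × 427 = 3416
  Σ(broken) = 4090 kJ
Bonds formed (products):
  C-C: 1 × 337 = 337
  C-H: 6 × 427 = 2562
  C=C: 1 × 633 = 633
  H-H: 1 × 431 = 431
  Σ(formed) = 3963 kJ
ΔH = Σ(broken) − Σ(formed) = 4090 − 3963 = +127 kJ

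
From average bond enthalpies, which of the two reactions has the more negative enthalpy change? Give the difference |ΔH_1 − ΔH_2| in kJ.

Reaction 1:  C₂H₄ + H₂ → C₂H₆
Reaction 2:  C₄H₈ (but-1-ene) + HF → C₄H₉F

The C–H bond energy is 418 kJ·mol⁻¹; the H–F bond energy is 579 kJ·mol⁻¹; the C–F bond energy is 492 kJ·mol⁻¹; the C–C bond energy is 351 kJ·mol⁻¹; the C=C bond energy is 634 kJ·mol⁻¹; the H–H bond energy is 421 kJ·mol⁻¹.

Reaction 1, by 84 kJ

Reaction 1:
  Bonds broken (reactants):
    C–H: 4 × 418 = 1672
    C=C: 1 × 634 = 634
    H–H: 1 × 421 = 421
    Σ(broken) = 2727 kJ
  Bonds formed (products):
    C–C: 1 × 351 = 351
    C–H: 6 × 418 = 2508
    Σ(formed) = 2859 kJ
  ΔH_1 = 2727 − 2859 = −132 kJ
Reaction 2:
  Bonds broken (reactants):
    C–C: 2 × 351 = 702
    C–H: 8 × 418 = 3344
    C=C: 1 × 634 = 634
    H–F: 1 × 579 = 579
    Σ(broken) = 5259 kJ
  Bonds formed (products):
    C–C: 3 × 351 = 1053
    C–F: 1 × 492 = 492
    C–H: 9 × 418 = 3762
    Σ(formed) = 5307 kJ
  ΔH_2 = 5259 − 5307 = −48 kJ
ΔH_1 − ΔH_2 = −84 kJ, so reaction 1 has the more negative ΔH; |ΔH_1 − ΔH_2| = 84 kJ.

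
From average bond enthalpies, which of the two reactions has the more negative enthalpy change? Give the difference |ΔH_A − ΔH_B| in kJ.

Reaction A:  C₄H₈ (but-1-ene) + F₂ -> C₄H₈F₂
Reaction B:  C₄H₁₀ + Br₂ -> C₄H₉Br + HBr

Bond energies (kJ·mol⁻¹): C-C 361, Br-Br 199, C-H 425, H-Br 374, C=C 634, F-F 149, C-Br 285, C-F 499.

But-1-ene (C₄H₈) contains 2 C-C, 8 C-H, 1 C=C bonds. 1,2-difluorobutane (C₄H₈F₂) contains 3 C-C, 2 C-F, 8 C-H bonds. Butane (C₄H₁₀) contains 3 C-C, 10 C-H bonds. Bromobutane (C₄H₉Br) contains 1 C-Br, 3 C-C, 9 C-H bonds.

Reaction A:
  Bonds broken (reactants):
    C-C: 2 × 361 = 722
    C-H: 8 × 425 = 3400
    C=C: 1 × 634 = 634
    F-F: 1 × 149 = 149
    Σ(broken) = 4905 kJ
  Bonds formed (products):
    C-C: 3 × 361 = 1083
    C-F: 2 × 499 = 998
    C-H: 8 × 425 = 3400
    Σ(formed) = 5481 kJ
  ΔH_A = 4905 − 5481 = −576 kJ
Reaction B:
  Bonds broken (reactants):
    Br-Br: 1 × 199 = 199
    C-C: 3 × 361 = 1083
    C-H: 10 × 425 = 4250
    Σ(broken) = 5532 kJ
  Bonds formed (products):
    C-Br: 1 × 285 = 285
    C-C: 3 × 361 = 1083
    C-H: 9 × 425 = 3825
    H-Br: 1 × 374 = 374
    Σ(formed) = 5567 kJ
  ΔH_B = 5532 − 5567 = −35 kJ
ΔH_A − ΔH_B = −541 kJ, so reaction A has the more negative ΔH; |ΔH_A − ΔH_B| = 541 kJ.

Reaction A, by 541 kJ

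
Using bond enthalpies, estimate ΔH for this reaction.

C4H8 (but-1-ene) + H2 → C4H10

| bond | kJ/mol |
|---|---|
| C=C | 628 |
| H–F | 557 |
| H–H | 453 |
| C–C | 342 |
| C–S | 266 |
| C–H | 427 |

ΔH ≈ −115 kJ

Bonds broken (reactants):
  C–C: 2 × 342 = 684
  C–H: 8 × 427 = 3416
  C=C: 1 × 628 = 628
  H–H: 1 × 453 = 453
  Σ(broken) = 5181 kJ
Bonds formed (products):
  C–C: 3 × 342 = 1026
  C–H: 10 × 427 = 4270
  Σ(formed) = 5296 kJ
ΔH = Σ(broken) − Σ(formed) = 5181 − 5296 = −115 kJ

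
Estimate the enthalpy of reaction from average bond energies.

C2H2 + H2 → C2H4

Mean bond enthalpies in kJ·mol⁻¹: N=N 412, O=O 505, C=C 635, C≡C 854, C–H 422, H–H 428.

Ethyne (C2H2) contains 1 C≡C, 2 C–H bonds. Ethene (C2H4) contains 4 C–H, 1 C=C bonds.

Bonds broken (reactants):
  C≡C: 1 × 854 = 854
  C–H: 2 × 422 = 844
  H–H: 1 × 428 = 428
  Σ(broken) = 2126 kJ
Bonds formed (products):
  C–H: 4 × 422 = 1688
  C=C: 1 × 635 = 635
  Σ(formed) = 2323 kJ
ΔH = Σ(broken) − Σ(formed) = 2126 − 2323 = −197 kJ

ΔH ≈ −197 kJ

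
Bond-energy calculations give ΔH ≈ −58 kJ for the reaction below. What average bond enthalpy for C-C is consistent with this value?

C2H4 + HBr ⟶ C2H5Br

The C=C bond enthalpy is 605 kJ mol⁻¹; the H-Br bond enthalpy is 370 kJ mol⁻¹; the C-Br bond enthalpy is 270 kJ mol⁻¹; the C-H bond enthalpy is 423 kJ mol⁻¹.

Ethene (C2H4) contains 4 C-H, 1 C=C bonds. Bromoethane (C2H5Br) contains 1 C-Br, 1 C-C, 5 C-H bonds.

Let D be the C-C bond energy.
Σ(broken) = 4×423 + 1×605 + 1×370 = 2667
Σ(formed) = 1×270 + 1×D + 5×423 = 2385 + D
ΔH = Σ(broken) − Σ(formed) = (2667) − (2385 + D) = +282 − D
Setting this equal to −58 kJ gives D = 340 kJ/mol.

D(C-C) ≈ 340 kJ/mol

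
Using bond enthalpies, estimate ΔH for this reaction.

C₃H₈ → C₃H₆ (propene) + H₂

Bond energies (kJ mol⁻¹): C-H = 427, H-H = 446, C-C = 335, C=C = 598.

Bonds broken (reactants):
  C-C: 2 × 335 = 670
  C-H: 8 × 427 = 3416
  Σ(broken) = 4086 kJ
Bonds formed (products):
  C-C: 1 × 335 = 335
  C-H: 6 × 427 = 2562
  C=C: 1 × 598 = 598
  H-H: 1 × 446 = 446
  Σ(formed) = 3941 kJ
ΔH = Σ(broken) − Σ(formed) = 4086 − 3941 = +145 kJ

ΔH ≈ +145 kJ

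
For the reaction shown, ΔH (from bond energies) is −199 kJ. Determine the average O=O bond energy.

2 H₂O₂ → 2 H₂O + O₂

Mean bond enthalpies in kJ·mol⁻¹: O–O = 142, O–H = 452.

Let D be the O=O bond energy.
Σ(broken) = 4×452 + 2×142 = 2092
Σ(formed) = 4×452 + 1×D = 1808 + D
ΔH = Σ(broken) − Σ(formed) = (2092) − (1808 + D) = +284 − D
Setting this equal to −199 kJ gives D = 483 kJ/mol.

D(O=O) ≈ 483 kJ/mol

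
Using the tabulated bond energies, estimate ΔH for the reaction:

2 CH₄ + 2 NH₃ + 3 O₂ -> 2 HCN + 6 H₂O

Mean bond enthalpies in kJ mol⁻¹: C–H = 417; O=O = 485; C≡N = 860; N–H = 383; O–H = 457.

ΔH ≈ −949 kJ

Bonds broken (reactants):
  C–H: 8 × 417 = 3336
  N–H: 6 × 383 = 2298
  O=O: 3 × 485 = 1455
  Σ(broken) = 7089 kJ
Bonds formed (products):
  C≡N: 2 × 860 = 1720
  C–H: 2 × 417 = 834
  O–H: 12 × 457 = 5484
  Σ(formed) = 8038 kJ
ΔH = Σ(broken) − Σ(formed) = 7089 − 8038 = −949 kJ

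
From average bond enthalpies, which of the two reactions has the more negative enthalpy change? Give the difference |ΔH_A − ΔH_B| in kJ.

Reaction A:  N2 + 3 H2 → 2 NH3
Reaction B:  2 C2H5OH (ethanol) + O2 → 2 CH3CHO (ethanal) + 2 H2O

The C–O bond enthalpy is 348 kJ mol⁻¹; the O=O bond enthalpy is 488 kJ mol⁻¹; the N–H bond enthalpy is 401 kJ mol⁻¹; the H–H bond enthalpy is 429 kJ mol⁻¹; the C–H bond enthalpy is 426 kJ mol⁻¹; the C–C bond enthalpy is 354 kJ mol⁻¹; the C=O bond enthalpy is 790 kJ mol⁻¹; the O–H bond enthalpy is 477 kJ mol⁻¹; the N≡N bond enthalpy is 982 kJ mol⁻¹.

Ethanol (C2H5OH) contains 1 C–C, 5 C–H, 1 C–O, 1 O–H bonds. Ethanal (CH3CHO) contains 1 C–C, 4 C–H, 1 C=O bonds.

Reaction B, by 361 kJ

Reaction A:
  Bonds broken (reactants):
    H–H: 3 × 429 = 1287
    N≡N: 1 × 982 = 982
    Σ(broken) = 2269 kJ
  Bonds formed (products):
    N–H: 6 × 401 = 2406
    Σ(formed) = 2406 kJ
  ΔH_A = 2269 − 2406 = −137 kJ
Reaction B:
  Bonds broken (reactants):
    C–C: 2 × 354 = 708
    C–H: 10 × 426 = 4260
    C–O: 2 × 348 = 696
    O–H: 2 × 477 = 954
    O=O: 1 × 488 = 488
    Σ(broken) = 7106 kJ
  Bonds formed (products):
    C–C: 2 × 354 = 708
    C–H: 8 × 426 = 3408
    C=O: 2 × 790 = 1580
    O–H: 4 × 477 = 1908
    Σ(formed) = 7604 kJ
  ΔH_B = 7106 − 7604 = −498 kJ
ΔH_A − ΔH_B = +361 kJ, so reaction B has the more negative ΔH; |ΔH_A − ΔH_B| = 361 kJ.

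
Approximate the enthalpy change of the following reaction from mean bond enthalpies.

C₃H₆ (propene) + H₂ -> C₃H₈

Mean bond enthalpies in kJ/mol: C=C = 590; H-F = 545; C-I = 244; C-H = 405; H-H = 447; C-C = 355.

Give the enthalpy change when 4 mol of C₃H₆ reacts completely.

ΔH = −512 kJ

Bonds broken (reactants):
  C-C: 1 × 355 = 355
  C-H: 6 × 405 = 2430
  C=C: 1 × 590 = 590
  H-H: 1 × 447 = 447
  Σ(broken) = 3822 kJ
Bonds formed (products):
  C-C: 2 × 355 = 710
  C-H: 8 × 405 = 3240
  Σ(formed) = 3950 kJ
ΔH = Σ(broken) − Σ(formed) = 3822 − 3950 = −128 kJ
For 4× the reaction as written: 4 × (−128) = −512 kJ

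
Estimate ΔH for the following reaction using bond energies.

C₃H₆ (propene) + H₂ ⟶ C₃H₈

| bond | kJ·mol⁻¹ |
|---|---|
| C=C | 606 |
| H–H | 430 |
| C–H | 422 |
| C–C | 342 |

Bonds broken (reactants):
  C–C: 1 × 342 = 342
  C–H: 6 × 422 = 2532
  C=C: 1 × 606 = 606
  H–H: 1 × 430 = 430
  Σ(broken) = 3910 kJ
Bonds formed (products):
  C–C: 2 × 342 = 684
  C–H: 8 × 422 = 3376
  Σ(formed) = 4060 kJ
ΔH = Σ(broken) − Σ(formed) = 3910 − 4060 = −150 kJ

ΔH ≈ −150 kJ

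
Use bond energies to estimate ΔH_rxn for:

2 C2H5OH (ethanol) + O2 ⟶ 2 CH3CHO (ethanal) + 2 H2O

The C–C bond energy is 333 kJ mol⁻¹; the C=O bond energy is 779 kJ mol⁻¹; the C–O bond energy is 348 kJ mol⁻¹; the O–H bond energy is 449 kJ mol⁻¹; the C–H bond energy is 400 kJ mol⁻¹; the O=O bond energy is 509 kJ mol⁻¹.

Bonds broken (reactants):
  C–C: 2 × 333 = 666
  C–H: 10 × 400 = 4000
  C–O: 2 × 348 = 696
  O–H: 2 × 449 = 898
  O=O: 1 × 509 = 509
  Σ(broken) = 6769 kJ
Bonds formed (products):
  C–C: 2 × 333 = 666
  C–H: 8 × 400 = 3200
  C=O: 2 × 779 = 1558
  O–H: 4 × 449 = 1796
  Σ(formed) = 7220 kJ
ΔH = Σ(broken) − Σ(formed) = 6769 − 7220 = −451 kJ

ΔH ≈ −451 kJ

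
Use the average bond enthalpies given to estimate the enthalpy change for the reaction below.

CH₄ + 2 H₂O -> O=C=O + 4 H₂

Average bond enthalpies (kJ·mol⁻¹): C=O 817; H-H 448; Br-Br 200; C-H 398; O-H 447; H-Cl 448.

ΔH ≈ −46 kJ

Bonds broken (reactants):
  C-H: 4 × 398 = 1592
  O-H: 4 × 447 = 1788
  Σ(broken) = 3380 kJ
Bonds formed (products):
  C=O: 2 × 817 = 1634
  H-H: 4 × 448 = 1792
  Σ(formed) = 3426 kJ
ΔH = Σ(broken) − Σ(formed) = 3380 − 3426 = −46 kJ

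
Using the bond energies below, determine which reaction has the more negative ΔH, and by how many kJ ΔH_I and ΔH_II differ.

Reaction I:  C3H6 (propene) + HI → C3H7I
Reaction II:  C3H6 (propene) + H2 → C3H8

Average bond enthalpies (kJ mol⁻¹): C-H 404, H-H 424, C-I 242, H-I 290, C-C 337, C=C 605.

Reaction I:
  Bonds broken (reactants):
    C-C: 1 × 337 = 337
    C-H: 6 × 404 = 2424
    C=C: 1 × 605 = 605
    H-I: 1 × 290 = 290
    Σ(broken) = 3656 kJ
  Bonds formed (products):
    C-C: 2 × 337 = 674
    C-H: 7 × 404 = 2828
    C-I: 1 × 242 = 242
    Σ(formed) = 3744 kJ
  ΔH_I = 3656 − 3744 = −88 kJ
Reaction II:
  Bonds broken (reactants):
    C-C: 1 × 337 = 337
    C-H: 6 × 404 = 2424
    C=C: 1 × 605 = 605
    H-H: 1 × 424 = 424
    Σ(broken) = 3790 kJ
  Bonds formed (products):
    C-C: 2 × 337 = 674
    C-H: 8 × 404 = 3232
    Σ(formed) = 3906 kJ
  ΔH_II = 3790 − 3906 = −116 kJ
ΔH_I − ΔH_II = +28 kJ, so reaction II has the more negative ΔH; |ΔH_I − ΔH_II| = 28 kJ.

Reaction II, by 28 kJ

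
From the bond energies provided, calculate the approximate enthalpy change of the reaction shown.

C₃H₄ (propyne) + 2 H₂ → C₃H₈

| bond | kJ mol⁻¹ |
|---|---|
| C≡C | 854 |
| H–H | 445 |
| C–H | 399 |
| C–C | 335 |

ΔH ≈ −187 kJ

Bonds broken (reactants):
  C≡C: 1 × 854 = 854
  C–C: 1 × 335 = 335
  C–H: 4 × 399 = 1596
  H–H: 2 × 445 = 890
  Σ(broken) = 3675 kJ
Bonds formed (products):
  C–C: 2 × 335 = 670
  C–H: 8 × 399 = 3192
  Σ(formed) = 3862 kJ
ΔH = Σ(broken) − Σ(formed) = 3675 − 3862 = −187 kJ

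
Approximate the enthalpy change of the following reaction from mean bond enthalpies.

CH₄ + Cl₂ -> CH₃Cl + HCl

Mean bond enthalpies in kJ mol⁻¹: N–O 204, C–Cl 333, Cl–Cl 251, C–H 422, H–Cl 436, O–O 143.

ΔH ≈ −96 kJ

Bonds broken (reactants):
  C–H: 4 × 422 = 1688
  Cl–Cl: 1 × 251 = 251
  Σ(broken) = 1939 kJ
Bonds formed (products):
  C–Cl: 1 × 333 = 333
  C–H: 3 × 422 = 1266
  H–Cl: 1 × 436 = 436
  Σ(formed) = 2035 kJ
ΔH = Σ(broken) − Σ(formed) = 1939 − 2035 = −96 kJ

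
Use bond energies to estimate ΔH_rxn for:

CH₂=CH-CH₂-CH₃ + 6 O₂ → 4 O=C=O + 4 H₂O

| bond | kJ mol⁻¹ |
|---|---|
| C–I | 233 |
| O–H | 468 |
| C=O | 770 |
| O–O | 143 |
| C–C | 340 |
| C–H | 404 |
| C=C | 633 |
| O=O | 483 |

Bonds broken (reactants):
  C–C: 2 × 340 = 680
  C–H: 8 × 404 = 3232
  C=C: 1 × 633 = 633
  O=O: 6 × 483 = 2898
  Σ(broken) = 7443 kJ
Bonds formed (products):
  C=O: 8 × 770 = 6160
  O–H: 8 × 468 = 3744
  Σ(formed) = 9904 kJ
ΔH = Σ(broken) − Σ(formed) = 7443 − 9904 = −2461 kJ

ΔH ≈ −2461 kJ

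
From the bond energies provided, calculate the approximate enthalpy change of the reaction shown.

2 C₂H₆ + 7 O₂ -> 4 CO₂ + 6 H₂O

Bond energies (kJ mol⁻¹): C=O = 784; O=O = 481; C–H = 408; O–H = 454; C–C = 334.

ΔH ≈ −2789 kJ

Bonds broken (reactants):
  C–C: 2 × 334 = 668
  C–H: 12 × 408 = 4896
  O=O: 7 × 481 = 3367
  Σ(broken) = 8931 kJ
Bonds formed (products):
  C=O: 8 × 784 = 6272
  O–H: 12 × 454 = 5448
  Σ(formed) = 11720 kJ
ΔH = Σ(broken) − Σ(formed) = 8931 − 11720 = −2789 kJ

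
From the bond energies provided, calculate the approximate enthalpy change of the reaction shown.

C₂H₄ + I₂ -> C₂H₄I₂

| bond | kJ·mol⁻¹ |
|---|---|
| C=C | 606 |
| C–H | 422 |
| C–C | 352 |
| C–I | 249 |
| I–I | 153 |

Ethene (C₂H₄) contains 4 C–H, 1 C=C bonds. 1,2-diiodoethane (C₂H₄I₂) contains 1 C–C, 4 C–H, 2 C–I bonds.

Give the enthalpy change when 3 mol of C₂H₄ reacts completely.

Bonds broken (reactants):
  C–H: 4 × 422 = 1688
  C=C: 1 × 606 = 606
  I–I: 1 × 153 = 153
  Σ(broken) = 2447 kJ
Bonds formed (products):
  C–C: 1 × 352 = 352
  C–H: 4 × 422 = 1688
  C–I: 2 × 249 = 498
  Σ(formed) = 2538 kJ
ΔH = Σ(broken) − Σ(formed) = 2447 − 2538 = −91 kJ
For 3× the reaction as written: 3 × (−91) = −273 kJ

ΔH = −273 kJ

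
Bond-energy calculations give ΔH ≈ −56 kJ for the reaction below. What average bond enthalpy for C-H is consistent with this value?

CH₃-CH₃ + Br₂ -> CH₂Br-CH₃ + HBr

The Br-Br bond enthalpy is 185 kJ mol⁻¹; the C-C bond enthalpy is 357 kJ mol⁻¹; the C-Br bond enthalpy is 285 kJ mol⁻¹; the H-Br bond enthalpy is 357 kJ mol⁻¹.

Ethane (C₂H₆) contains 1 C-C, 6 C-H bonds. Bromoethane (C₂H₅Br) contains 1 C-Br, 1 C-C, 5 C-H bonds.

Let D be the C-H bond energy.
Σ(broken) = 1×185 + 1×357 + 6×D = 542 + 6D
Σ(formed) = 1×285 + 1×357 + 5×D + 1×357 = 999 + 5D
ΔH = Σ(broken) − Σ(formed) = (542 + 6D) − (999 + 5D) = −457 + D
Setting this equal to −56 kJ gives D = 401 kJ/mol.

D(C-H) ≈ 401 kJ/mol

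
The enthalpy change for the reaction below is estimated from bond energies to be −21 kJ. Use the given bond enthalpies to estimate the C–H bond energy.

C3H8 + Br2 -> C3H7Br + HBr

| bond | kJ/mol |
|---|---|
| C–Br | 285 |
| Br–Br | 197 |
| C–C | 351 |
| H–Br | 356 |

D(C–H) ≈ 423 kJ/mol

Let D be the C–H bond energy.
Σ(broken) = 1×197 + 2×351 + 8×D = 899 + 8D
Σ(formed) = 1×285 + 2×351 + 7×D + 1×356 = 1343 + 7D
ΔH = Σ(broken) − Σ(formed) = (899 + 8D) − (1343 + 7D) = −444 + D
Setting this equal to −21 kJ gives D = 423 kJ/mol.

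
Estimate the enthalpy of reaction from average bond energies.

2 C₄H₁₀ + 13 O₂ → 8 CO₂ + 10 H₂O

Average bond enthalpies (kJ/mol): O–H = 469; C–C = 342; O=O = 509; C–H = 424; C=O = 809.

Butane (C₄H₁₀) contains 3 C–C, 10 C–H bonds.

ΔH ≈ −5175 kJ

Bonds broken (reactants):
  C–C: 6 × 342 = 2052
  C–H: 20 × 424 = 8480
  O=O: 13 × 509 = 6617
  Σ(broken) = 17149 kJ
Bonds formed (products):
  C=O: 16 × 809 = 12944
  O–H: 20 × 469 = 9380
  Σ(formed) = 22324 kJ
ΔH = Σ(broken) − Σ(formed) = 17149 − 22324 = −5175 kJ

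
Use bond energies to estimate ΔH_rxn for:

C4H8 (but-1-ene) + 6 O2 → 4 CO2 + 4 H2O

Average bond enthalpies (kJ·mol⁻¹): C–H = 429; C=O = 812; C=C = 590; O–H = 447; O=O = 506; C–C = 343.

ΔH ≈ −2328 kJ

Bonds broken (reactants):
  C–C: 2 × 343 = 686
  C–H: 8 × 429 = 3432
  C=C: 1 × 590 = 590
  O=O: 6 × 506 = 3036
  Σ(broken) = 7744 kJ
Bonds formed (products):
  C=O: 8 × 812 = 6496
  O–H: 8 × 447 = 3576
  Σ(formed) = 10072 kJ
ΔH = Σ(broken) − Σ(formed) = 7744 − 10072 = −2328 kJ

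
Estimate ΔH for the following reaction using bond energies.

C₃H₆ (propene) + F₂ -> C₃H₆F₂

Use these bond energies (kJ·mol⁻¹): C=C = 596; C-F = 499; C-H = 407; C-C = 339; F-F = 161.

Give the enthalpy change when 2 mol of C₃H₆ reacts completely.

ΔH = −1160 kJ

Bonds broken (reactants):
  C-C: 1 × 339 = 339
  C-H: 6 × 407 = 2442
  C=C: 1 × 596 = 596
  F-F: 1 × 161 = 161
  Σ(broken) = 3538 kJ
Bonds formed (products):
  C-C: 2 × 339 = 678
  C-F: 2 × 499 = 998
  C-H: 6 × 407 = 2442
  Σ(formed) = 4118 kJ
ΔH = Σ(broken) − Σ(formed) = 3538 − 4118 = −580 kJ
For 2× the reaction as written: 2 × (−580) = −1160 kJ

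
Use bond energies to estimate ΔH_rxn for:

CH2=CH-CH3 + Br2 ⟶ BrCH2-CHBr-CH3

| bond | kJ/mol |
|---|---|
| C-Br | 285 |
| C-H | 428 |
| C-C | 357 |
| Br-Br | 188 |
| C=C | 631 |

Bonds broken (reactants):
  Br-Br: 1 × 188 = 188
  C-C: 1 × 357 = 357
  C-H: 6 × 428 = 2568
  C=C: 1 × 631 = 631
  Σ(broken) = 3744 kJ
Bonds formed (products):
  C-Br: 2 × 285 = 570
  C-C: 2 × 357 = 714
  C-H: 6 × 428 = 2568
  Σ(formed) = 3852 kJ
ΔH = Σ(broken) − Σ(formed) = 3744 − 3852 = −108 kJ

ΔH ≈ −108 kJ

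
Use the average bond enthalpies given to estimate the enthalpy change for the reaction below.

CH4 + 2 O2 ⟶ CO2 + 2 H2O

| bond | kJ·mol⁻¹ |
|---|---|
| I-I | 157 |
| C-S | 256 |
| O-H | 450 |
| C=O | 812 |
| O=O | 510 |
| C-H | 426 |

ΔH ≈ −700 kJ

Bonds broken (reactants):
  C-H: 4 × 426 = 1704
  O=O: 2 × 510 = 1020
  Σ(broken) = 2724 kJ
Bonds formed (products):
  C=O: 2 × 812 = 1624
  O-H: 4 × 450 = 1800
  Σ(formed) = 3424 kJ
ΔH = Σ(broken) − Σ(formed) = 2724 − 3424 = −700 kJ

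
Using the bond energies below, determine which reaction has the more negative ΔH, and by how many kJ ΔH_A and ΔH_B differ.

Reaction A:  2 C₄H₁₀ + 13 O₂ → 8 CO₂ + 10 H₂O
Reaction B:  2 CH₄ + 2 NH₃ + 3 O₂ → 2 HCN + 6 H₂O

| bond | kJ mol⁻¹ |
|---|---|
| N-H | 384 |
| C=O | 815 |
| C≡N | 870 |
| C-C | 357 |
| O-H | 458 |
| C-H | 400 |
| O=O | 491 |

Reaction A:
  Bonds broken (reactants):
    C-C: 6 × 357 = 2142
    C-H: 20 × 400 = 8000
    O=O: 13 × 491 = 6383
    Σ(broken) = 16525 kJ
  Bonds formed (products):
    C=O: 16 × 815 = 13040
    O-H: 20 × 458 = 9160
    Σ(formed) = 22200 kJ
  ΔH_A = 16525 − 22200 = −5675 kJ
Reaction B:
  Bonds broken (reactants):
    C-H: 8 × 400 = 3200
    N-H: 6 × 384 = 2304
    O=O: 3 × 491 = 1473
    Σ(broken) = 6977 kJ
  Bonds formed (products):
    C≡N: 2 × 870 = 1740
    C-H: 2 × 400 = 800
    O-H: 12 × 458 = 5496
    Σ(formed) = 8036 kJ
  ΔH_B = 6977 − 8036 = −1059 kJ
ΔH_A − ΔH_B = −4616 kJ, so reaction A has the more negative ΔH; |ΔH_A − ΔH_B| = 4616 kJ.

Reaction A, by 4616 kJ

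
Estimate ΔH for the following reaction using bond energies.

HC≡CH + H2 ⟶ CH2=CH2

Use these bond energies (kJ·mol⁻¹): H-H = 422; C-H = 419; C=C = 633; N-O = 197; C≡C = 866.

ΔH ≈ −183 kJ

Bonds broken (reactants):
  C≡C: 1 × 866 = 866
  C-H: 2 × 419 = 838
  H-H: 1 × 422 = 422
  Σ(broken) = 2126 kJ
Bonds formed (products):
  C-H: 4 × 419 = 1676
  C=C: 1 × 633 = 633
  Σ(formed) = 2309 kJ
ΔH = Σ(broken) − Σ(formed) = 2126 − 2309 = −183 kJ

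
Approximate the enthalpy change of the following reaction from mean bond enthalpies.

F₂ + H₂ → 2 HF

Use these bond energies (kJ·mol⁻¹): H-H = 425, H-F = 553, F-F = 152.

Bonds broken (reactants):
  F-F: 1 × 152 = 152
  H-H: 1 × 425 = 425
  Σ(broken) = 577 kJ
Bonds formed (products):
  H-F: 2 × 553 = 1106
  Σ(formed) = 1106 kJ
ΔH = Σ(broken) − Σ(formed) = 577 − 1106 = −529 kJ

ΔH ≈ −529 kJ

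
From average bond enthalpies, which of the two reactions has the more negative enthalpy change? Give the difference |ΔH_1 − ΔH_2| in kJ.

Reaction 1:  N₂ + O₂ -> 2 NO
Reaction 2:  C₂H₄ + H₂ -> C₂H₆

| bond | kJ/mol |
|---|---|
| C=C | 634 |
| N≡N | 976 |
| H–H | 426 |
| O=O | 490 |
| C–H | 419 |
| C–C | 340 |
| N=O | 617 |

Reaction 1:
  Bonds broken (reactants):
    N≡N: 1 × 976 = 976
    O=O: 1 × 490 = 490
    Σ(broken) = 1466 kJ
  Bonds formed (products):
    N=O: 2 × 617 = 1234
    Σ(formed) = 1234 kJ
  ΔH_1 = 1466 − 1234 = +232 kJ
Reaction 2:
  Bonds broken (reactants):
    C–H: 4 × 419 = 1676
    C=C: 1 × 634 = 634
    H–H: 1 × 426 = 426
    Σ(broken) = 2736 kJ
  Bonds formed (products):
    C–C: 1 × 340 = 340
    C–H: 6 × 419 = 2514
    Σ(formed) = 2854 kJ
  ΔH_2 = 2736 − 2854 = −118 kJ
ΔH_1 − ΔH_2 = +350 kJ, so reaction 2 has the more negative ΔH; |ΔH_1 − ΔH_2| = 350 kJ.

Reaction 2, by 350 kJ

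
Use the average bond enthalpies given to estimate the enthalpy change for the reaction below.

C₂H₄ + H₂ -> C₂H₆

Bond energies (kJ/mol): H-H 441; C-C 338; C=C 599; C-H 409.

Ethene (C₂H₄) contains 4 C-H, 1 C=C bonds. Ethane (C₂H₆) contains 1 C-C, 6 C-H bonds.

ΔH ≈ −116 kJ

Bonds broken (reactants):
  C-H: 4 × 409 = 1636
  C=C: 1 × 599 = 599
  H-H: 1 × 441 = 441
  Σ(broken) = 2676 kJ
Bonds formed (products):
  C-C: 1 × 338 = 338
  C-H: 6 × 409 = 2454
  Σ(formed) = 2792 kJ
ΔH = Σ(broken) − Σ(formed) = 2676 − 2792 = −116 kJ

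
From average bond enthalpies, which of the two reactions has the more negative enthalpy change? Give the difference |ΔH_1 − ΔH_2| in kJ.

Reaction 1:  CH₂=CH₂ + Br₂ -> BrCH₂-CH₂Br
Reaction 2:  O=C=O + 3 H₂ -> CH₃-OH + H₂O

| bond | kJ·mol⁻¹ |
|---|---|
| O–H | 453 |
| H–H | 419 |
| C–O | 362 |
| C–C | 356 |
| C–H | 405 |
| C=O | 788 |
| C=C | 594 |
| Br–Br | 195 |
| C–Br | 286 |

Reaction 1, by 36 kJ

Reaction 1:
  Bonds broken (reactants):
    Br–Br: 1 × 195 = 195
    C–H: 4 × 405 = 1620
    C=C: 1 × 594 = 594
    Σ(broken) = 2409 kJ
  Bonds formed (products):
    C–Br: 2 × 286 = 572
    C–C: 1 × 356 = 356
    C–H: 4 × 405 = 1620
    Σ(formed) = 2548 kJ
  ΔH_1 = 2409 − 2548 = −139 kJ
Reaction 2:
  Bonds broken (reactants):
    C=O: 2 × 788 = 1576
    H–H: 3 × 419 = 1257
    Σ(broken) = 2833 kJ
  Bonds formed (products):
    C–H: 3 × 405 = 1215
    C–O: 1 × 362 = 362
    O–H: 3 × 453 = 1359
    Σ(formed) = 2936 kJ
  ΔH_2 = 2833 − 2936 = −103 kJ
ΔH_1 − ΔH_2 = −36 kJ, so reaction 1 has the more negative ΔH; |ΔH_1 − ΔH_2| = 36 kJ.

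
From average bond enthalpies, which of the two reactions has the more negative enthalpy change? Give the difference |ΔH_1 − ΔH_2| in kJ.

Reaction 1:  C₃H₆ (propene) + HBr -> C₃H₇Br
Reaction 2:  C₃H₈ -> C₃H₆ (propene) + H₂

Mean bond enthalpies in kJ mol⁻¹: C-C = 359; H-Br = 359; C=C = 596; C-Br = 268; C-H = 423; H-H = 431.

Reaction 1:
  Bonds broken (reactants):
    C-C: 1 × 359 = 359
    C-H: 6 × 423 = 2538
    C=C: 1 × 596 = 596
    H-Br: 1 × 359 = 359
    Σ(broken) = 3852 kJ
  Bonds formed (products):
    C-Br: 1 × 268 = 268
    C-C: 2 × 359 = 718
    C-H: 7 × 423 = 2961
    Σ(formed) = 3947 kJ
  ΔH_1 = 3852 − 3947 = −95 kJ
Reaction 2:
  Bonds broken (reactants):
    C-C: 2 × 359 = 718
    C-H: 8 × 423 = 3384
    Σ(broken) = 4102 kJ
  Bonds formed (products):
    C-C: 1 × 359 = 359
    C-H: 6 × 423 = 2538
    C=C: 1 × 596 = 596
    H-H: 1 × 431 = 431
    Σ(formed) = 3924 kJ
  ΔH_2 = 4102 − 3924 = +178 kJ
ΔH_1 − ΔH_2 = −273 kJ, so reaction 1 has the more negative ΔH; |ΔH_1 − ΔH_2| = 273 kJ.

Reaction 1, by 273 kJ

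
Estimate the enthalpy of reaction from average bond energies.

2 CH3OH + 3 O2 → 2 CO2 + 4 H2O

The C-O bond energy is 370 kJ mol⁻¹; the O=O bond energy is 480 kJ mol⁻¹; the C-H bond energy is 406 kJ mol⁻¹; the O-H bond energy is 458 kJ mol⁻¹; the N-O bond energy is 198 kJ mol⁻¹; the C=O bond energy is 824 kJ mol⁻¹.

Bonds broken (reactants):
  C-H: 6 × 406 = 2436
  C-O: 2 × 370 = 740
  O-H: 2 × 458 = 916
  O=O: 3 × 480 = 1440
  Σ(broken) = 5532 kJ
Bonds formed (products):
  C=O: 4 × 824 = 3296
  O-H: 8 × 458 = 3664
  Σ(formed) = 6960 kJ
ΔH = Σ(broken) − Σ(formed) = 5532 − 6960 = −1428 kJ

ΔH ≈ −1428 kJ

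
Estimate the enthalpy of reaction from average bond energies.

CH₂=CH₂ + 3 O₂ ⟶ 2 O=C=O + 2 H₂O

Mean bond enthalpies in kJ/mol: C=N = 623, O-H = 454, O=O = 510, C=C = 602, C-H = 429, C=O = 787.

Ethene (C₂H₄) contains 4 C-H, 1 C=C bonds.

ΔH ≈ −1116 kJ

Bonds broken (reactants):
  C-H: 4 × 429 = 1716
  C=C: 1 × 602 = 602
  O=O: 3 × 510 = 1530
  Σ(broken) = 3848 kJ
Bonds formed (products):
  C=O: 4 × 787 = 3148
  O-H: 4 × 454 = 1816
  Σ(formed) = 4964 kJ
ΔH = Σ(broken) − Σ(formed) = 3848 − 4964 = −1116 kJ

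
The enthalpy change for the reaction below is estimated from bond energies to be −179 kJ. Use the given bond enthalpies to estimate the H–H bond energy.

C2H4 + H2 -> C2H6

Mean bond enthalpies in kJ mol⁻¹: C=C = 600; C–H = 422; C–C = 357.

D(H–H) ≈ 422 kJ/mol

Let D be the H–H bond energy.
Σ(broken) = 4×422 + 1×600 + 1×D = 2288 + D
Σ(formed) = 1×357 + 6×422 = 2889
ΔH = Σ(broken) − Σ(formed) = (2288 + D) − (2889) = −601 + D
Setting this equal to −179 kJ gives D = 422 kJ/mol.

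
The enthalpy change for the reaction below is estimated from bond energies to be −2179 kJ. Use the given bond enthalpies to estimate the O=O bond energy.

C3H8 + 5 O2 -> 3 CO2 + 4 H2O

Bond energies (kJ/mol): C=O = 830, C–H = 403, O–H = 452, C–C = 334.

D(O=O) ≈ 505 kJ/mol

Let D be the O=O bond energy.
Σ(broken) = 2×334 + 8×403 + 5×D = 3892 + 5D
Σ(formed) = 6×830 + 8×452 = 8596
ΔH = Σ(broken) − Σ(formed) = (3892 + 5D) − (8596) = −4704 + 5D
Setting this equal to −2179 kJ gives 5D = 2525, so D = 505 kJ/mol.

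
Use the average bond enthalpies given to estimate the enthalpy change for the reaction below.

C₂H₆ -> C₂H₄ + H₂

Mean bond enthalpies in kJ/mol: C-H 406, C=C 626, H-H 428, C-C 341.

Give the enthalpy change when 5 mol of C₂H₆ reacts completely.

ΔH = +495 kJ

Bonds broken (reactants):
  C-C: 1 × 341 = 341
  C-H: 6 × 406 = 2436
  Σ(broken) = 2777 kJ
Bonds formed (products):
  C-H: 4 × 406 = 1624
  C=C: 1 × 626 = 626
  H-H: 1 × 428 = 428
  Σ(formed) = 2678 kJ
ΔH = Σ(broken) − Σ(formed) = 2777 − 2678 = +99 kJ
For 5× the reaction as written: 5 × (+99) = +495 kJ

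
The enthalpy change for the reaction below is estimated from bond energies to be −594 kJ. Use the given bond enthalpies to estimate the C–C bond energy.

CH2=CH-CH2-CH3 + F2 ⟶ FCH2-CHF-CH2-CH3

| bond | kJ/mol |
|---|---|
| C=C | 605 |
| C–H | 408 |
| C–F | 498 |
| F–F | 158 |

D(C–C) ≈ 361 kJ/mol

Let D be the C–C bond energy.
Σ(broken) = 2×D + 8×408 + 1×605 + 1×158 = 4027 + 2D
Σ(formed) = 3×D + 2×498 + 8×408 = 4260 + 3D
ΔH = Σ(broken) − Σ(formed) = (4027 + 2D) − (4260 + 3D) = −233 − D
Setting this equal to −594 kJ gives D = 361 kJ/mol.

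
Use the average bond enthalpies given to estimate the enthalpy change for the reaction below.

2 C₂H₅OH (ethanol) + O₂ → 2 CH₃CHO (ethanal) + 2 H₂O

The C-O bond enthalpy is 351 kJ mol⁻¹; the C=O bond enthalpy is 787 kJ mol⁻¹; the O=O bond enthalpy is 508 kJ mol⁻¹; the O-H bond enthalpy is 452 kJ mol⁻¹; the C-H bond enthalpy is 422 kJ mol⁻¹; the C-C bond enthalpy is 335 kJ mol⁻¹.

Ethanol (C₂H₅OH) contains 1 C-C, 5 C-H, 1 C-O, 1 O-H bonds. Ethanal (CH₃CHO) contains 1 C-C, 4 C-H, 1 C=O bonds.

Bonds broken (reactants):
  C-C: 2 × 335 = 670
  C-H: 10 × 422 = 4220
  C-O: 2 × 351 = 702
  O-H: 2 × 452 = 904
  O=O: 1 × 508 = 508
  Σ(broken) = 7004 kJ
Bonds formed (products):
  C-C: 2 × 335 = 670
  C-H: 8 × 422 = 3376
  C=O: 2 × 787 = 1574
  O-H: 4 × 452 = 1808
  Σ(formed) = 7428 kJ
ΔH = Σ(broken) − Σ(formed) = 7004 − 7428 = −424 kJ

ΔH ≈ −424 kJ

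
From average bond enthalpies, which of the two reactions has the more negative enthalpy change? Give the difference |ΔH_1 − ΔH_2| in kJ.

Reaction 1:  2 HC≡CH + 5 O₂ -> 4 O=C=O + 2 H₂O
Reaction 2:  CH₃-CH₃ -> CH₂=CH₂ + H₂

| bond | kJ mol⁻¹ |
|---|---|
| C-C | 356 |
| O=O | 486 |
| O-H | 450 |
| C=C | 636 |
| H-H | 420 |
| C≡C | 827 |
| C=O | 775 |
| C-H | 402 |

Reaction 1:
  Bonds broken (reactants):
    C≡C: 2 × 827 = 1654
    C-H: 4 × 402 = 1608
    O=O: 5 × 486 = 2430
    Σ(broken) = 5692 kJ
  Bonds formed (products):
    C=O: 8 × 775 = 6200
    O-H: 4 × 450 = 1800
    Σ(formed) = 8000 kJ
  ΔH_1 = 5692 − 8000 = −2308 kJ
Reaction 2:
  Bonds broken (reactants):
    C-C: 1 × 356 = 356
    C-H: 6 × 402 = 2412
    Σ(broken) = 2768 kJ
  Bonds formed (products):
    C-H: 4 × 402 = 1608
    C=C: 1 × 636 = 636
    H-H: 1 × 420 = 420
    Σ(formed) = 2664 kJ
  ΔH_2 = 2768 − 2664 = +104 kJ
ΔH_1 − ΔH_2 = −2412 kJ, so reaction 1 has the more negative ΔH; |ΔH_1 − ΔH_2| = 2412 kJ.

Reaction 1, by 2412 kJ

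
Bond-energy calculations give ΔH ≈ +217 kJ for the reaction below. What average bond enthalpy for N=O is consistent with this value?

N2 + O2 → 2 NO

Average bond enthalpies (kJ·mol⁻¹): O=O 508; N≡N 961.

D(N=O) ≈ 626 kJ/mol

Let D be the N=O bond energy.
Σ(broken) = 1×961 + 1×508 = 1469
Σ(formed) = 2×D = 2D
ΔH = Σ(broken) − Σ(formed) = (1469) − (2D) = +1469 − 2D
Setting this equal to +217 kJ gives 2D = 1252, so D = 626 kJ/mol.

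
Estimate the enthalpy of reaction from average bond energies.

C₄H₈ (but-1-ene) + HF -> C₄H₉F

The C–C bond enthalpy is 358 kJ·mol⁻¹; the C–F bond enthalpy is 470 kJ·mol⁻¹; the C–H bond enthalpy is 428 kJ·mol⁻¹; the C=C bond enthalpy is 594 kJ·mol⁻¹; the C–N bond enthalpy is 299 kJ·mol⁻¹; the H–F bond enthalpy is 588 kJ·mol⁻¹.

ΔH ≈ −74 kJ

Bonds broken (reactants):
  C–C: 2 × 358 = 716
  C–H: 8 × 428 = 3424
  C=C: 1 × 594 = 594
  H–F: 1 × 588 = 588
  Σ(broken) = 5322 kJ
Bonds formed (products):
  C–C: 3 × 358 = 1074
  C–F: 1 × 470 = 470
  C–H: 9 × 428 = 3852
  Σ(formed) = 5396 kJ
ΔH = Σ(broken) − Σ(formed) = 5322 − 5396 = −74 kJ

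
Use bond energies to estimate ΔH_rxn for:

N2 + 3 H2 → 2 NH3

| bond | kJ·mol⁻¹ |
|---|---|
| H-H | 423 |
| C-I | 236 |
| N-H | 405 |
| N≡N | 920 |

ΔH ≈ −241 kJ

Bonds broken (reactants):
  H-H: 3 × 423 = 1269
  N≡N: 1 × 920 = 920
  Σ(broken) = 2189 kJ
Bonds formed (products):
  N-H: 6 × 405 = 2430
  Σ(formed) = 2430 kJ
ΔH = Σ(broken) − Σ(formed) = 2189 − 2430 = −241 kJ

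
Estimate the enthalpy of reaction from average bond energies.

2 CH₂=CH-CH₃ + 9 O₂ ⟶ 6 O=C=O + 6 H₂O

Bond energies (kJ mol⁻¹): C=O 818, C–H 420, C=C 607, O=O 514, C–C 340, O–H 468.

Bonds broken (reactants):
  C–C: 2 × 340 = 680
  C–H: 12 × 420 = 5040
  C=C: 2 × 607 = 1214
  O=O: 9 × 514 = 4626
  Σ(broken) = 11560 kJ
Bonds formed (products):
  C=O: 12 × 818 = 9816
  O–H: 12 × 468 = 5616
  Σ(formed) = 15432 kJ
ΔH = Σ(broken) − Σ(formed) = 11560 − 15432 = −3872 kJ

ΔH ≈ −3872 kJ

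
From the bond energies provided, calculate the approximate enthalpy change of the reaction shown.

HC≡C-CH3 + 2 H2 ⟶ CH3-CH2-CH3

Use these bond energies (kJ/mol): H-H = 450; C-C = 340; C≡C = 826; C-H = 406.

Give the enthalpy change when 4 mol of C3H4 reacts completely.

ΔH = −952 kJ

Bonds broken (reactants):
  C≡C: 1 × 826 = 826
  C-C: 1 × 340 = 340
  C-H: 4 × 406 = 1624
  H-H: 2 × 450 = 900
  Σ(broken) = 3690 kJ
Bonds formed (products):
  C-C: 2 × 340 = 680
  C-H: 8 × 406 = 3248
  Σ(formed) = 3928 kJ
ΔH = Σ(broken) − Σ(formed) = 3690 − 3928 = −238 kJ
For 4× the reaction as written: 4 × (−238) = −952 kJ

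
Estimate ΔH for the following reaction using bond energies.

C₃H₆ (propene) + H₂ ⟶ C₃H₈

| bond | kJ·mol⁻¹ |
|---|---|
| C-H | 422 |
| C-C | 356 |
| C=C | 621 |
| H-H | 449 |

Bonds broken (reactants):
  C-C: 1 × 356 = 356
  C-H: 6 × 422 = 2532
  C=C: 1 × 621 = 621
  H-H: 1 × 449 = 449
  Σ(broken) = 3958 kJ
Bonds formed (products):
  C-C: 2 × 356 = 712
  C-H: 8 × 422 = 3376
  Σ(formed) = 4088 kJ
ΔH = Σ(broken) − Σ(formed) = 3958 − 4088 = −130 kJ

ΔH ≈ −130 kJ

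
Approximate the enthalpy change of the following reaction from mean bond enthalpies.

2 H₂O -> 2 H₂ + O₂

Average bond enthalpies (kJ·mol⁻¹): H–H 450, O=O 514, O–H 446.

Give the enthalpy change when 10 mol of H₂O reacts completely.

Bonds broken (reactants):
  O–H: 4 × 446 = 1784
  Σ(broken) = 1784 kJ
Bonds formed (products):
  H–H: 2 × 450 = 900
  O=O: 1 × 514 = 514
  Σ(formed) = 1414 kJ
ΔH = Σ(broken) − Σ(formed) = 1784 − 1414 = +370 kJ
For 5× the reaction as written: 5 × (+370) = +1850 kJ

ΔH = +1850 kJ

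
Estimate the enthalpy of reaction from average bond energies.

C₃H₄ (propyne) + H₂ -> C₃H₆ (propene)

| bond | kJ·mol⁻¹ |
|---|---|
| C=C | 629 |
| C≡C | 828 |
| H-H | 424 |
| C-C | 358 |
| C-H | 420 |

ΔH ≈ −217 kJ

Bonds broken (reactants):
  C≡C: 1 × 828 = 828
  C-C: 1 × 358 = 358
  C-H: 4 × 420 = 1680
  H-H: 1 × 424 = 424
  Σ(broken) = 3290 kJ
Bonds formed (products):
  C-C: 1 × 358 = 358
  C-H: 6 × 420 = 2520
  C=C: 1 × 629 = 629
  Σ(formed) = 3507 kJ
ΔH = Σ(broken) − Σ(formed) = 3290 − 3507 = −217 kJ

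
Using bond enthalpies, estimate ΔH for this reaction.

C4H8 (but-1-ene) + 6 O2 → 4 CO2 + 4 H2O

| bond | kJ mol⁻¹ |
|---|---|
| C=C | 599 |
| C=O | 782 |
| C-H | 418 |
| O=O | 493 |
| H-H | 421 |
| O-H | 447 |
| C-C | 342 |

Bonds broken (reactants):
  C-C: 2 × 342 = 684
  C-H: 8 × 418 = 3344
  C=C: 1 × 599 = 599
  O=O: 6 × 493 = 2958
  Σ(broken) = 7585 kJ
Bonds formed (products):
  C=O: 8 × 782 = 6256
  O-H: 8 × 447 = 3576
  Σ(formed) = 9832 kJ
ΔH = Σ(broken) − Σ(formed) = 7585 − 9832 = −2247 kJ

ΔH ≈ −2247 kJ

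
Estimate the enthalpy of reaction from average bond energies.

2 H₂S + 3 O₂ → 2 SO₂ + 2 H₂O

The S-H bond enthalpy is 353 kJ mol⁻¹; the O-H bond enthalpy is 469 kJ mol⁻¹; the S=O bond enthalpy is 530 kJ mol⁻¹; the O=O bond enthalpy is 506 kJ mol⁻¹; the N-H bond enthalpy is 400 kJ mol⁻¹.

Bonds broken (reactants):
  O=O: 3 × 506 = 1518
  S-H: 4 × 353 = 1412
  Σ(broken) = 2930 kJ
Bonds formed (products):
  O-H: 4 × 469 = 1876
  S=O: 4 × 530 = 2120
  Σ(formed) = 3996 kJ
ΔH = Σ(broken) − Σ(formed) = 2930 − 3996 = −1066 kJ

ΔH ≈ −1066 kJ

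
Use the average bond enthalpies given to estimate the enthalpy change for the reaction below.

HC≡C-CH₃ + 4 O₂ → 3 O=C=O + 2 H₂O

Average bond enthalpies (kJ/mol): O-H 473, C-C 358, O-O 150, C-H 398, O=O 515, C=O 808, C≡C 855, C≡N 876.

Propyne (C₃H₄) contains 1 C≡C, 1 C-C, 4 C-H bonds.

ΔH ≈ −1875 kJ

Bonds broken (reactants):
  C≡C: 1 × 855 = 855
  C-C: 1 × 358 = 358
  C-H: 4 × 398 = 1592
  O=O: 4 × 515 = 2060
  Σ(broken) = 4865 kJ
Bonds formed (products):
  C=O: 6 × 808 = 4848
  O-H: 4 × 473 = 1892
  Σ(formed) = 6740 kJ
ΔH = Σ(broken) − Σ(formed) = 4865 − 6740 = −1875 kJ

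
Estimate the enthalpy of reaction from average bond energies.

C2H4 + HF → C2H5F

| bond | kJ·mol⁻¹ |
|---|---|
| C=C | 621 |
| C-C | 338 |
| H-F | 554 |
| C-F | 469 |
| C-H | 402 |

Bonds broken (reactants):
  C-H: 4 × 402 = 1608
  C=C: 1 × 621 = 621
  H-F: 1 × 554 = 554
  Σ(broken) = 2783 kJ
Bonds formed (products):
  C-C: 1 × 338 = 338
  C-F: 1 × 469 = 469
  C-H: 5 × 402 = 2010
  Σ(formed) = 2817 kJ
ΔH = Σ(broken) − Σ(formed) = 2783 − 2817 = −34 kJ

ΔH ≈ −34 kJ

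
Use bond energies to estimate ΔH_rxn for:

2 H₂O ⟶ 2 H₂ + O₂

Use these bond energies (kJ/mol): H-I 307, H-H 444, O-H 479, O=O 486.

ΔH ≈ +542 kJ

Bonds broken (reactants):
  O-H: 4 × 479 = 1916
  Σ(broken) = 1916 kJ
Bonds formed (products):
  H-H: 2 × 444 = 888
  O=O: 1 × 486 = 486
  Σ(formed) = 1374 kJ
ΔH = Σ(broken) − Σ(formed) = 1916 − 1374 = +542 kJ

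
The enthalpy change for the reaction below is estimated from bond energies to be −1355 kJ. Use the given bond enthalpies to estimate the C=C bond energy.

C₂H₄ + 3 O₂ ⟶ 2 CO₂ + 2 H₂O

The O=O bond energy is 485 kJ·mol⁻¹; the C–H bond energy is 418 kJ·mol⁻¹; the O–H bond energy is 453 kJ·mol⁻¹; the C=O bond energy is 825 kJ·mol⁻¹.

D(C=C) ≈ 630 kJ/mol

Let D be the C=C bond energy.
Σ(broken) = 4×418 + 1×D + 3×485 = 3127 + D
Σ(formed) = 4×825 + 4×453 = 5112
ΔH = Σ(broken) − Σ(formed) = (3127 + D) − (5112) = −1985 + D
Setting this equal to −1355 kJ gives D = 630 kJ/mol.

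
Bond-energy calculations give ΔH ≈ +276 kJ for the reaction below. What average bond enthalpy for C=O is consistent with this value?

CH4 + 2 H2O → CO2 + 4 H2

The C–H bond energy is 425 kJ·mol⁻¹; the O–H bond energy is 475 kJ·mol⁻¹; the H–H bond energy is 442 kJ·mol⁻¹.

Let D be the C=O bond energy.
Σ(broken) = 4×425 + 4×475 = 3600
Σ(formed) = 2×D + 4×442 = 1768 + 2D
ΔH = Σ(broken) − Σ(formed) = (3600) − (1768 + 2D) = +1832 − 2D
Setting this equal to +276 kJ gives 2D = 1556, so D = 778 kJ/mol.

D(C=O) ≈ 778 kJ/mol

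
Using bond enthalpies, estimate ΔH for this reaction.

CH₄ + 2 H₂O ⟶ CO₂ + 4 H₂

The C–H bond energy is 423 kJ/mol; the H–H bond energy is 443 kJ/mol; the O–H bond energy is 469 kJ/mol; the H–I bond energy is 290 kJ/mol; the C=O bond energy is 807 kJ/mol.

ΔH ≈ +182 kJ

Bonds broken (reactants):
  C–H: 4 × 423 = 1692
  O–H: 4 × 469 = 1876
  Σ(broken) = 3568 kJ
Bonds formed (products):
  C=O: 2 × 807 = 1614
  H–H: 4 × 443 = 1772
  Σ(formed) = 3386 kJ
ΔH = Σ(broken) − Σ(formed) = 3568 − 3386 = +182 kJ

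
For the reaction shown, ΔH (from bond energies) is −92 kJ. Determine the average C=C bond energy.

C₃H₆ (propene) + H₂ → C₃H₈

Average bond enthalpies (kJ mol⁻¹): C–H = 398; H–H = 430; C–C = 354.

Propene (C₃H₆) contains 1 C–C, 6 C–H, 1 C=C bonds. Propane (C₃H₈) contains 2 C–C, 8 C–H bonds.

Let D be the C=C bond energy.
Σ(broken) = 1×354 + 6×398 + 1×D + 1×430 = 3172 + D
Σ(formed) = 2×354 + 8×398 = 3892
ΔH = Σ(broken) − Σ(formed) = (3172 + D) − (3892) = −720 + D
Setting this equal to −92 kJ gives D = 628 kJ/mol.

D(C=C) ≈ 628 kJ/mol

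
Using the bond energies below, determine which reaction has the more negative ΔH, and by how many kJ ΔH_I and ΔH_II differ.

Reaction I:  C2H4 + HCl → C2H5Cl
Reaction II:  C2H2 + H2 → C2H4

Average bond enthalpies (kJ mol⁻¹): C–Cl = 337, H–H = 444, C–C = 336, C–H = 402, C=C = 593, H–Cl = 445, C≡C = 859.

Reaction II, by 57 kJ

Reaction I:
  Bonds broken (reactants):
    C–H: 4 × 402 = 1608
    C=C: 1 × 593 = 593
    H–Cl: 1 × 445 = 445
    Σ(broken) = 2646 kJ
  Bonds formed (products):
    C–C: 1 × 336 = 336
    C–Cl: 1 × 337 = 337
    C–H: 5 × 402 = 2010
    Σ(formed) = 2683 kJ
  ΔH_I = 2646 − 2683 = −37 kJ
Reaction II:
  Bonds broken (reactants):
    C≡C: 1 × 859 = 859
    C–H: 2 × 402 = 804
    H–H: 1 × 444 = 444
    Σ(broken) = 2107 kJ
  Bonds formed (products):
    C–H: 4 × 402 = 1608
    C=C: 1 × 593 = 593
    Σ(formed) = 2201 kJ
  ΔH_II = 2107 − 2201 = −94 kJ
ΔH_I − ΔH_II = +57 kJ, so reaction II has the more negative ΔH; |ΔH_I − ΔH_II| = 57 kJ.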